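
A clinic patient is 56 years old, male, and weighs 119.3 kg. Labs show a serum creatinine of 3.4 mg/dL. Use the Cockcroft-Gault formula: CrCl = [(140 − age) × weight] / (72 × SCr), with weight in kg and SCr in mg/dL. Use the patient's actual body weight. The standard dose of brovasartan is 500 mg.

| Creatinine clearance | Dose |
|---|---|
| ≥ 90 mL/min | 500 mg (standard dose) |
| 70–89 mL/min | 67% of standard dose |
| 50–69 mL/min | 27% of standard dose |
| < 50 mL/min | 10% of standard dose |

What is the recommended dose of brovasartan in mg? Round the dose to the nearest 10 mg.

CrCl = (140 − 56) × 119.3 / (72 × 3.4) = 10021.2 / 244.80 ≈ 40.9 mL/min
CrCl ≈ 41 mL/min → bracket < 50 mL/min.
10% of 500 mg = 50 mg

50 mg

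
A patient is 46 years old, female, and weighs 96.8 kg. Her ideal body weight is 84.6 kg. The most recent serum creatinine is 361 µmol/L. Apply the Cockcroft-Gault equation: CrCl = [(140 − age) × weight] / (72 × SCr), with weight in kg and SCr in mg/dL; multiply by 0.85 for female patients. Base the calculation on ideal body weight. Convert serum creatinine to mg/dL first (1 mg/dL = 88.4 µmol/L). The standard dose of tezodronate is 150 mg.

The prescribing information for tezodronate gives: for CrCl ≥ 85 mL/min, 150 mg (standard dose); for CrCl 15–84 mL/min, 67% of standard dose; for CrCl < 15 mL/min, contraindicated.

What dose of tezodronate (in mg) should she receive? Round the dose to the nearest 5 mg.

100 mg

SCr = 361 / 88.4 = 4.084 mg/dL
CrCl = (140 − 46) × 84.6 / (72 × 4.084) × 0.85 = 7952.4 / 294.05 × 0.85 ≈ 23.0 mL/min
CrCl ≈ 23 mL/min → bracket 15–84 mL/min.
67% of 150 mg = 100.5 mg → 100 mg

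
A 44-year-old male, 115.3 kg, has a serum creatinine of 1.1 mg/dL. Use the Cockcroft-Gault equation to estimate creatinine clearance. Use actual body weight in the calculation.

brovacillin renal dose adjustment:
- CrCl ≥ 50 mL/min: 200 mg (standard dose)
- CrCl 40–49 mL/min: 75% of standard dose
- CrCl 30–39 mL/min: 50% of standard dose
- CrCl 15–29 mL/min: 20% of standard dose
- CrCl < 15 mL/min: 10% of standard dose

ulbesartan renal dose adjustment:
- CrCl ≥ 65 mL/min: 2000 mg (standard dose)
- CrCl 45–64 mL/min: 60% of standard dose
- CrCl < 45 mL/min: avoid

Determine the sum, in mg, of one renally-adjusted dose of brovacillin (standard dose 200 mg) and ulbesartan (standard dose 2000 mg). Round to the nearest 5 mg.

2200 mg

CrCl = (140 − 44) × 115.3 / (72 × 1.1) = 11068.8 / 79.20 ≈ 139.8 mL/min
CrCl ≈ 140 mL/min.
brovacillin: ≥ 50 mL/min → 100% of 200 mg = 200 mg.
ulbesartan: ≥ 65 mL/min → 100% of 2000 mg = 2000 mg.
Total = 200 + 2000 = 2200 mg.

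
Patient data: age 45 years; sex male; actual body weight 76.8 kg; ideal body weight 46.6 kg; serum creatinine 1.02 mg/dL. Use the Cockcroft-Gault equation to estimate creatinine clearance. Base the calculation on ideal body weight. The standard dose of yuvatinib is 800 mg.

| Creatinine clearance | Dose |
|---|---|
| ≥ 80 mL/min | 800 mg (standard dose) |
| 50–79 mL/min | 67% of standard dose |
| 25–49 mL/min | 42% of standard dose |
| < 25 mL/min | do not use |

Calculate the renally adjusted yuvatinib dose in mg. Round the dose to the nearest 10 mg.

540 mg

CrCl = (140 − 45) × 46.6 / (72 × 1.02) = 4427.0 / 73.44 ≈ 60.3 mL/min
CrCl ≈ 60 mL/min → bracket 50–79 mL/min.
67% of 800 mg = 536 mg → 540 mg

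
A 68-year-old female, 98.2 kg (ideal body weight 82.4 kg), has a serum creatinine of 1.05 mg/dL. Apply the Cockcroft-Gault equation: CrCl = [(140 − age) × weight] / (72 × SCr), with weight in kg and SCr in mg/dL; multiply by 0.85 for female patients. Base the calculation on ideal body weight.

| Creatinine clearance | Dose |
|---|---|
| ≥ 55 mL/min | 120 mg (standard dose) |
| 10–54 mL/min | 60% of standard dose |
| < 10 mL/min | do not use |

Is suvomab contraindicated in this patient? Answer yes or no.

CrCl = (140 − 68) × 82.4 / (72 × 1.05) × 0.85 = 5932.8 / 75.60 × 0.85 ≈ 66.7 mL/min
CrCl ≈ 67 mL/min, which is ≥ 10 mL/min.

no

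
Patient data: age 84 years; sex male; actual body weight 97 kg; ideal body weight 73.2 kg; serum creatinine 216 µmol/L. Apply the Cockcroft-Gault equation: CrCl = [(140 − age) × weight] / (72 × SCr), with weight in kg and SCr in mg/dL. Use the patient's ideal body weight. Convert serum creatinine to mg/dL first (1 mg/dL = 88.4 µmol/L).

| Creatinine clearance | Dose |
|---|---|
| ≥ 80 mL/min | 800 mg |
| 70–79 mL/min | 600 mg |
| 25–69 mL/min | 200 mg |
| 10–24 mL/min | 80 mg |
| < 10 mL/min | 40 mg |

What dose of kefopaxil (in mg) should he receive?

80 mg

SCr = 216 / 88.4 = 2.443 mg/dL
CrCl = (140 − 84) × 73.2 / (72 × 2.443) = 4099.2 / 175.90 ≈ 23.3 mL/min
CrCl ≈ 23 mL/min → bracket 10–24 mL/min.
Dose for this bracket: 80 mg.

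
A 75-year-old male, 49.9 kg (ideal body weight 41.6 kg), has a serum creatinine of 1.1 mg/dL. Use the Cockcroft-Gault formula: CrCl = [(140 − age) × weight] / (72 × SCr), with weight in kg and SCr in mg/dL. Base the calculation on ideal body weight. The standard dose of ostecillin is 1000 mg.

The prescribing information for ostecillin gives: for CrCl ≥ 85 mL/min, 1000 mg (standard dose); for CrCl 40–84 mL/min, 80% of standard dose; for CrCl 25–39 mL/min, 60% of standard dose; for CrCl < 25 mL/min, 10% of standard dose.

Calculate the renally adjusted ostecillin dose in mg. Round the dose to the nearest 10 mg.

600 mg

CrCl = (140 − 75) × 41.6 / (72 × 1.1) = 2704.0 / 79.20 ≈ 34.1 mL/min
CrCl ≈ 34 mL/min → bracket 25–39 mL/min.
60% of 1000 mg = 600 mg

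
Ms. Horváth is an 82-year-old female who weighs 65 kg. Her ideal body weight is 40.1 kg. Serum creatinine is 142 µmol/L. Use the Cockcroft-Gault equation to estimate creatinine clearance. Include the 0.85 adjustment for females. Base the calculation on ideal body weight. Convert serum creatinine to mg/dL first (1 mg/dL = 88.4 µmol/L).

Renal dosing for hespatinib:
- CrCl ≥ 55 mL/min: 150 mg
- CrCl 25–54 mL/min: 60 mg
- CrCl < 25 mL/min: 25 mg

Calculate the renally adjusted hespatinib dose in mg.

25 mg

SCr = 142 / 88.4 = 1.606 mg/dL
CrCl = (140 − 82) × 40.1 / (72 × 1.606) × 0.85 = 2325.8 / 115.63 × 0.85 ≈ 17.1 mL/min
CrCl ≈ 17 mL/min → bracket < 25 mL/min.
Dose for this bracket: 25 mg.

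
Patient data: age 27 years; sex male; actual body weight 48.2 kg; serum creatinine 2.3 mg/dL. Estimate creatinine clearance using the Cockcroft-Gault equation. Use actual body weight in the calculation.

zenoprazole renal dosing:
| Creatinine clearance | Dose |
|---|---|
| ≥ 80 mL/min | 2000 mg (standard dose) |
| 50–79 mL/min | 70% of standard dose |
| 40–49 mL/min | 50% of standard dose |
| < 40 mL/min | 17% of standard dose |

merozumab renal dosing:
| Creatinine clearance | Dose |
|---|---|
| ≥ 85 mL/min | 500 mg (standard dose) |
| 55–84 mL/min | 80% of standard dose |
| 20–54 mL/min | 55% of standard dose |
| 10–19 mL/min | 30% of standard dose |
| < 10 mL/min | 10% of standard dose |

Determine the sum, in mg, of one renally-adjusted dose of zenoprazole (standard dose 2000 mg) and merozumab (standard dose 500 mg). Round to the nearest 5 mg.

615 mg

CrCl = (140 − 27) × 48.2 / (72 × 2.3) = 5446.6 / 165.60 ≈ 32.9 mL/min
CrCl ≈ 33 mL/min.
zenoprazole: < 40 mL/min → 17% of 2000 mg = 340 mg.
merozumab: 20–54 mL/min → 55% of 500 mg = 275 mg.
Total = 340 + 275 = 615 mg.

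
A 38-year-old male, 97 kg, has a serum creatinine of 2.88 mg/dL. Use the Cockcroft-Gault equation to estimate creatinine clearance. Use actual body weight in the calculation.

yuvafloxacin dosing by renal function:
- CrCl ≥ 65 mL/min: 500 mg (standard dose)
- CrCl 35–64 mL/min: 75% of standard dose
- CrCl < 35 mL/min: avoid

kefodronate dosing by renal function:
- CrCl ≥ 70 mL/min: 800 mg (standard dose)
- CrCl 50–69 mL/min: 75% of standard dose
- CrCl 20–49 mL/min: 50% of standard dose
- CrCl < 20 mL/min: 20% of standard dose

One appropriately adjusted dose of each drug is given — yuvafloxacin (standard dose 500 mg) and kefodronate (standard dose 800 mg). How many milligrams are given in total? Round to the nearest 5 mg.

775 mg

CrCl = (140 − 38) × 97 / (72 × 2.88) = 9894.0 / 207.36 ≈ 47.7 mL/min
CrCl ≈ 48 mL/min.
yuvafloxacin: 35–64 mL/min → 75% of 500 mg = 375 mg.
kefodronate: 20–49 mL/min → 50% of 800 mg = 400 mg.
Total = 375 + 400 = 775 mg.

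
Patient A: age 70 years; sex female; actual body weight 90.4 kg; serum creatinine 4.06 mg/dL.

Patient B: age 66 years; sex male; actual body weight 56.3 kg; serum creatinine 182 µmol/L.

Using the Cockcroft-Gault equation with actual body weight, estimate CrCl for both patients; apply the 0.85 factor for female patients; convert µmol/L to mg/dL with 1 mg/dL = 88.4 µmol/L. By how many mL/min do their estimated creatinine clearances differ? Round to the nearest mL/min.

Patient A: CrCl = (140 − 70) × 90.4 / (72 × 4.06) × 0.85 = 6328.0 / 292.32 × 0.85 ≈ 18.4 mL/min
Patient B: SCr = 182 / 88.4 = 2.059 mg/dL
Patient B: CrCl = (140 − 66) × 56.3 / (72 × 2.059) = 4166.2 / 148.25 ≈ 28.1 mL/min
|18.4 − 28.1| = 9.7 mL/min

10 mL/min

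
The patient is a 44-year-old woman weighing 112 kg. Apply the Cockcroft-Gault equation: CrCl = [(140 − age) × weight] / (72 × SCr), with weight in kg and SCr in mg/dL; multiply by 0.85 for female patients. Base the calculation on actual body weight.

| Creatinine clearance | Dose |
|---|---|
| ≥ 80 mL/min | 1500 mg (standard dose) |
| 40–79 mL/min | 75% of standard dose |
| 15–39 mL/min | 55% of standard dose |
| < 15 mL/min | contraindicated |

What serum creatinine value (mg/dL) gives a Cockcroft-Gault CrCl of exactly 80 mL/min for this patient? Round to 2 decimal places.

Standard dose requires CrCl ≥ 80 mL/min.
Set (140 − 44) × 112 × 0.85 / (72 × SCr) = 80
SCr = (140 − 44) × 112 × 0.85 / (72 × 80) = 1.587 mg/dL

1.59 mg/dL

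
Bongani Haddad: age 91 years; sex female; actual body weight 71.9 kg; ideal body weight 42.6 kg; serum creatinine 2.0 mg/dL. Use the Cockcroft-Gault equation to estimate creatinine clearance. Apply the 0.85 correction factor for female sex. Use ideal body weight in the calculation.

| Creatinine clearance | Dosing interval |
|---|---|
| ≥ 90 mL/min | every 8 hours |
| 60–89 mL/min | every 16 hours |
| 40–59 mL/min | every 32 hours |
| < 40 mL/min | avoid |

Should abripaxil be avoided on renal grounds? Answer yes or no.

CrCl = (140 − 91) × 42.6 / (72 × 2) × 0.85 = 2087.4 / 144.00 × 0.85 ≈ 12.3 mL/min
CrCl ≈ 12 mL/min, which is < 40 mL/min.

yes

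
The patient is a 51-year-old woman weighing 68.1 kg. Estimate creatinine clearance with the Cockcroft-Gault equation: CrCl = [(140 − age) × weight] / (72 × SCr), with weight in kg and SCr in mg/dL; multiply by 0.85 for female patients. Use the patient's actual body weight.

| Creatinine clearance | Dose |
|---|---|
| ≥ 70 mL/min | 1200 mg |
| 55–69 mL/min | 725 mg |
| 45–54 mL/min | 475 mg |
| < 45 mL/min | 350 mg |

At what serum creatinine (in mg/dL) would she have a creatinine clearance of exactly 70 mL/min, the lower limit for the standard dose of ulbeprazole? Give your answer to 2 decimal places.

1.02 mg/dL

Standard dose requires CrCl ≥ 70 mL/min.
Set (140 − 51) × 68.1 × 0.85 / (72 × SCr) = 70
SCr = (140 − 51) × 68.1 × 0.85 / (72 × 70) = 1.022 mg/dL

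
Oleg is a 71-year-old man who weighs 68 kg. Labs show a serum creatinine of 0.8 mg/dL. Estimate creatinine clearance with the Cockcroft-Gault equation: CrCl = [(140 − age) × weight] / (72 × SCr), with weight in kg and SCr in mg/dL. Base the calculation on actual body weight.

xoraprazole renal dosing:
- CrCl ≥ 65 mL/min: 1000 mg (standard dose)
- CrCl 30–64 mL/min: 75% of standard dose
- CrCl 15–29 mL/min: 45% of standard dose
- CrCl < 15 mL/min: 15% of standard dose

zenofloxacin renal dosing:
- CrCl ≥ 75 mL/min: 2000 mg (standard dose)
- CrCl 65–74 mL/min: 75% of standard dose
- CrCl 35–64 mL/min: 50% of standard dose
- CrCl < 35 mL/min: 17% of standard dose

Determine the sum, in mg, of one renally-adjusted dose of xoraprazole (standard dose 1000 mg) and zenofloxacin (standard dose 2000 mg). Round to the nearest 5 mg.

CrCl = (140 − 71) × 68 / (72 × 0.8) = 4692.0 / 57.60 ≈ 81.5 mL/min
CrCl ≈ 81 mL/min.
xoraprazole: ≥ 65 mL/min → 100% of 1000 mg = 1000 mg.
zenofloxacin: ≥ 75 mL/min → 100% of 2000 mg = 2000 mg.
Total = 1000 + 2000 = 3000 mg.

3000 mg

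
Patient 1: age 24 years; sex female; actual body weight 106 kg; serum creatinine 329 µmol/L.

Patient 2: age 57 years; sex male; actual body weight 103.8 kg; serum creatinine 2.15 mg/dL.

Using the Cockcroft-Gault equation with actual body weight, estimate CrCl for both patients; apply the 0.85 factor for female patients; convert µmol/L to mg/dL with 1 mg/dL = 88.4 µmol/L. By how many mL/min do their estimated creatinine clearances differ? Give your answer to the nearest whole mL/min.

Patient 1: SCr = 329 / 88.4 = 3.722 mg/dL
Patient 1: CrCl = (140 − 24) × 106 / (72 × 3.722) × 0.85 = 12296.0 / 267.98 × 0.85 ≈ 39.0 mL/min
Patient 2: CrCl = (140 − 57) × 103.8 / (72 × 2.15) = 8615.4 / 154.80 ≈ 55.7 mL/min
|39.0 − 55.7| = 16.7 mL/min

17 mL/min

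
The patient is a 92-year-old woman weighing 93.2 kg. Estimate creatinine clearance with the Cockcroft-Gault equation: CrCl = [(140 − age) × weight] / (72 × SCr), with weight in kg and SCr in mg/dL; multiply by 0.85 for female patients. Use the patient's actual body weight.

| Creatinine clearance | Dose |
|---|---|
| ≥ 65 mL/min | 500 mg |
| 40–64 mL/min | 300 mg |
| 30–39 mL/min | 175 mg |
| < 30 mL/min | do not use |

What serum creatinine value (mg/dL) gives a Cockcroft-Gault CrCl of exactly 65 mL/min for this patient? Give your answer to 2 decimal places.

Standard dose requires CrCl ≥ 65 mL/min.
Set (140 − 92) × 93.2 × 0.85 / (72 × SCr) = 65
SCr = (140 − 92) × 93.2 × 0.85 / (72 × 65) = 0.813 mg/dL

0.81 mg/dL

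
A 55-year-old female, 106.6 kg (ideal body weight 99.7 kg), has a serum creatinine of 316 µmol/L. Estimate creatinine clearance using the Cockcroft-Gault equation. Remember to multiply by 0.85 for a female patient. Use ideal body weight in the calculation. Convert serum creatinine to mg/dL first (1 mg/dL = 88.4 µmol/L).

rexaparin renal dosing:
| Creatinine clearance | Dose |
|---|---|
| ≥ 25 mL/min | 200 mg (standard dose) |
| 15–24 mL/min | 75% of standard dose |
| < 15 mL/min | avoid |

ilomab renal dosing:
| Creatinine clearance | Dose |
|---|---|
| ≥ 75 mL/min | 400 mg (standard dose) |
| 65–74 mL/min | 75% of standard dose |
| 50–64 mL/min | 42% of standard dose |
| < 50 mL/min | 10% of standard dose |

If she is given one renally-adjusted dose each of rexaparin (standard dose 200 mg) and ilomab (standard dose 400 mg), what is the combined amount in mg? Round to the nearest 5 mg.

240 mg

SCr = 316 / 88.4 = 3.575 mg/dL
CrCl = (140 − 55) × 99.7 / (72 × 3.575) × 0.85 = 8474.5 / 257.40 × 0.85 ≈ 28.0 mL/min
CrCl ≈ 28 mL/min.
rexaparin: ≥ 25 mL/min → 100% of 200 mg = 200 mg.
ilomab: < 50 mL/min → 10% of 400 mg = 40 mg.
Total = 200 + 40 = 240 mg.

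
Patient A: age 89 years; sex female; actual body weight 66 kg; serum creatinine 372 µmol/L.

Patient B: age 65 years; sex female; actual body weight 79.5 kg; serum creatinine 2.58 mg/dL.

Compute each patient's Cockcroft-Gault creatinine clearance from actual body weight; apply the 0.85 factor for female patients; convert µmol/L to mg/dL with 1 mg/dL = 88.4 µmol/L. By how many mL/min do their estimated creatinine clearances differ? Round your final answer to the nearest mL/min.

18 mL/min

Patient A: SCr = 372 / 88.4 = 4.208 mg/dL
Patient A: CrCl = (140 − 89) × 66 / (72 × 4.208) × 0.85 = 3366.0 / 302.98 × 0.85 ≈ 9.4 mL/min
Patient B: CrCl = (140 − 65) × 79.5 / (72 × 2.58) × 0.85 = 5962.5 / 185.76 × 0.85 ≈ 27.3 mL/min
|9.4 − 27.3| = 17.9 mL/min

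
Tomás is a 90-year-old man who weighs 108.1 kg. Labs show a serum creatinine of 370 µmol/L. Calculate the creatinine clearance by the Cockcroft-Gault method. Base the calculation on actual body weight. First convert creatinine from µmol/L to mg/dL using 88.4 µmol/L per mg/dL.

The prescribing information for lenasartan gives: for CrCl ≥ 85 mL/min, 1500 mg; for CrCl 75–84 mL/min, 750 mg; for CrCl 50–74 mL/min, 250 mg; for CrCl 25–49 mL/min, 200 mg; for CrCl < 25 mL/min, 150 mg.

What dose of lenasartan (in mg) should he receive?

150 mg

SCr = 370 / 88.4 = 4.186 mg/dL
CrCl = (140 − 90) × 108.1 / (72 × 4.186) = 5405.0 / 301.39 ≈ 17.9 mL/min
CrCl ≈ 18 mL/min → bracket < 25 mL/min.
Dose for this bracket: 150 mg.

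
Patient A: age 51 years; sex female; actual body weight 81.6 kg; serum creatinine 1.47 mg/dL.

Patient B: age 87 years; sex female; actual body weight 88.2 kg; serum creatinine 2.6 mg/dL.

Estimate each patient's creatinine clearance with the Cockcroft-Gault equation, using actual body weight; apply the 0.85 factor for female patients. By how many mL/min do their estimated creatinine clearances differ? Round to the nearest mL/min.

Patient A: CrCl = (140 − 51) × 81.6 / (72 × 1.47) × 0.85 = 7262.4 / 105.84 × 0.85 ≈ 58.3 mL/min
Patient B: CrCl = (140 − 87) × 88.2 / (72 × 2.6) × 0.85 = 4674.6 / 187.20 × 0.85 ≈ 21.2 mL/min
|58.3 − 21.2| = 37.1 mL/min

37 mL/min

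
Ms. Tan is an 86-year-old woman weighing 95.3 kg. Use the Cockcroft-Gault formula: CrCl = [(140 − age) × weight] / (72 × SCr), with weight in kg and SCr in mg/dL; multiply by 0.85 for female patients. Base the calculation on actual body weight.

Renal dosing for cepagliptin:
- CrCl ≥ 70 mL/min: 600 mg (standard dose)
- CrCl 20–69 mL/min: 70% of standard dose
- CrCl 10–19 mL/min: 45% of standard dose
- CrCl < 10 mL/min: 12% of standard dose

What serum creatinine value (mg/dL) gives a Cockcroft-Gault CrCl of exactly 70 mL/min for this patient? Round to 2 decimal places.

Standard dose requires CrCl ≥ 70 mL/min.
Set (140 − 86) × 95.3 × 0.85 / (72 × SCr) = 70
SCr = (140 − 86) × 95.3 × 0.85 / (72 × 70) = 0.868 mg/dL

0.87 mg/dL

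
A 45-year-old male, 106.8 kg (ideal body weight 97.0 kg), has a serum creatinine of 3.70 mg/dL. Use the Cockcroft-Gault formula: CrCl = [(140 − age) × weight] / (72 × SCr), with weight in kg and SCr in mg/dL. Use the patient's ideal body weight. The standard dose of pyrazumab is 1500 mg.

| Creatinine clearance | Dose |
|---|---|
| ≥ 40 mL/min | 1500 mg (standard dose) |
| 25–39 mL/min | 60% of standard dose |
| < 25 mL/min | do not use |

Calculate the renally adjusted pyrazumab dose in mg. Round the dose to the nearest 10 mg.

CrCl = (140 − 45) × 97 / (72 × 3.7) = 9215.0 / 266.40 ≈ 34.6 mL/min
CrCl ≈ 35 mL/min → bracket 25–39 mL/min.
60% of 1500 mg = 900 mg

900 mg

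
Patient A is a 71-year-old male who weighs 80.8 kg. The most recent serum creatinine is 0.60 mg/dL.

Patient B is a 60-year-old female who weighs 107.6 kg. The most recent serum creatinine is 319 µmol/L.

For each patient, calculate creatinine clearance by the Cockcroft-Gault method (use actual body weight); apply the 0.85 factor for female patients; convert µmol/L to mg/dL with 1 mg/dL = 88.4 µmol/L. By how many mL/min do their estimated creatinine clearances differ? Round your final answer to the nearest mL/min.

Patient A: CrCl = (140 − 71) × 80.8 / (72 × 0.6) = 5575.2 / 43.20 ≈ 129.1 mL/min
Patient B: SCr = 319 / 88.4 = 3.609 mg/dL
Patient B: CrCl = (140 − 60) × 107.6 / (72 × 3.609) × 0.85 = 8608.0 / 259.85 × 0.85 ≈ 28.2 mL/min
|129.1 − 28.2| = 100.9 mL/min

101 mL/min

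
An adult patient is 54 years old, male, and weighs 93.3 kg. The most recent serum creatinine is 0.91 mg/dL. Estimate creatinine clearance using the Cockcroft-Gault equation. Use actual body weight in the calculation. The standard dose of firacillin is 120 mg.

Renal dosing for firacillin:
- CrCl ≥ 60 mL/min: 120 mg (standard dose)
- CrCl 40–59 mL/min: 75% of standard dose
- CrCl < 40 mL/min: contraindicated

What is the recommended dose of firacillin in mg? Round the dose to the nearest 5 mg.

CrCl = (140 − 54) × 93.3 / (72 × 0.91) = 8023.8 / 65.52 ≈ 122.5 mL/min
CrCl ≈ 122 mL/min → bracket ≥ 60 mL/min.
100% of 120 mg = 120 mg

120 mg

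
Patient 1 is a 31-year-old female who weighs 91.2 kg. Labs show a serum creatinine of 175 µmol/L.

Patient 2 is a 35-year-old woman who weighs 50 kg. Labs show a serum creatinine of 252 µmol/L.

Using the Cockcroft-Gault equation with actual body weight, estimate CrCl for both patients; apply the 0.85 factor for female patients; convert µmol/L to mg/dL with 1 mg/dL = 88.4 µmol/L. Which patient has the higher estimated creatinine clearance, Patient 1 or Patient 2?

Patient 1: SCr = 175 / 88.4 = 1.98 mg/dL
Patient 1: CrCl = (140 − 31) × 91.2 / (72 × 1.98) × 0.85 = 9940.8 / 142.56 × 0.85 ≈ 59.3 mL/min
Patient 2: SCr = 252 / 88.4 = 2.851 mg/dL
Patient 2: CrCl = (140 − 35) × 50 / (72 × 2.851) × 0.85 = 5250.0 / 205.27 × 0.85 ≈ 21.7 mL/min
59.3 vs 21.7 mL/min → Patient 1 is higher.

Patient 1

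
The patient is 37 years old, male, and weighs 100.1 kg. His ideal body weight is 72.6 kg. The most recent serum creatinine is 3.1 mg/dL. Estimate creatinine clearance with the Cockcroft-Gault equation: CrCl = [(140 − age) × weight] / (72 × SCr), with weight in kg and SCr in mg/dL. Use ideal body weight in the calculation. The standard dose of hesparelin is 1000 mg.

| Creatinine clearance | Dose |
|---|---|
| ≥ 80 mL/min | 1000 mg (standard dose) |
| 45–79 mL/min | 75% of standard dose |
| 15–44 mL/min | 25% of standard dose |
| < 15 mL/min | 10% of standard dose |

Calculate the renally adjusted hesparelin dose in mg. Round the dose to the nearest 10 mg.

250 mg

CrCl = (140 − 37) × 72.6 / (72 × 3.1) = 7477.8 / 223.20 ≈ 33.5 mL/min
CrCl ≈ 34 mL/min → bracket 15–44 mL/min.
25% of 1000 mg = 250 mg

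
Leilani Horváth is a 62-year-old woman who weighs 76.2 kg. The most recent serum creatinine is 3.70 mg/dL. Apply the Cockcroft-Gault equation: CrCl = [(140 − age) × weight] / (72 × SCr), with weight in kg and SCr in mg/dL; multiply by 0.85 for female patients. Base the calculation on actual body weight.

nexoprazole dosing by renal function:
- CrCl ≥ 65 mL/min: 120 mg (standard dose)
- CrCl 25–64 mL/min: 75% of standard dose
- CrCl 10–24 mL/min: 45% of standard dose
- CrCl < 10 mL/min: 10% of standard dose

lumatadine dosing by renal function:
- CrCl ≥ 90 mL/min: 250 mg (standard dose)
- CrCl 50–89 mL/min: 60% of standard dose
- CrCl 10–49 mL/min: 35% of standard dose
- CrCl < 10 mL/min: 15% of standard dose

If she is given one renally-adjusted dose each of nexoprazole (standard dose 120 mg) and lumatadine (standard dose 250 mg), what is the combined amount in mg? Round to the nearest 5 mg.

CrCl = (140 − 62) × 76.2 / (72 × 3.7) × 0.85 = 5943.6 / 266.40 × 0.85 ≈ 19.0 mL/min
CrCl ≈ 19 mL/min.
nexoprazole: 10–24 mL/min → 45% of 120 mg = 54 mg.
lumatadine: 10–49 mL/min → 35% of 250 mg = 87.5 mg.
Total = 54 + 87.5 = 141.5 mg.

140 mg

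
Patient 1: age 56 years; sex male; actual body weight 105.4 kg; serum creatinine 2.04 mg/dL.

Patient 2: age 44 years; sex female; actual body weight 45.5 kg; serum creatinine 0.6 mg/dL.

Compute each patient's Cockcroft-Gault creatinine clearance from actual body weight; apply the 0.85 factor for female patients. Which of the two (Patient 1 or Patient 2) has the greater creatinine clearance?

Patient 2

Patient 1: CrCl = (140 − 56) × 105.4 / (72 × 2.04) = 8853.6 / 146.88 ≈ 60.3 mL/min
Patient 2: CrCl = (140 − 44) × 45.5 / (72 × 0.6) × 0.85 = 4368.0 / 43.20 × 0.85 ≈ 85.9 mL/min
60.3 vs 85.9 mL/min → Patient 2 is higher.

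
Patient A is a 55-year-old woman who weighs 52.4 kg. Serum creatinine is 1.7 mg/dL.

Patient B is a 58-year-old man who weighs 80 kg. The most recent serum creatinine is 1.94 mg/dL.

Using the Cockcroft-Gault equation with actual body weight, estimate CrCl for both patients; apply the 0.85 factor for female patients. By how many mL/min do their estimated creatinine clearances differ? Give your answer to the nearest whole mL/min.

Patient A: CrCl = (140 − 55) × 52.4 / (72 × 1.7) × 0.85 = 4454.0 / 122.40 × 0.85 ≈ 30.9 mL/min
Patient B: CrCl = (140 − 58) × 80 / (72 × 1.94) = 6560.0 / 139.68 ≈ 47.0 mL/min
|30.9 − 47.0| = 16.1 mL/min

16 mL/min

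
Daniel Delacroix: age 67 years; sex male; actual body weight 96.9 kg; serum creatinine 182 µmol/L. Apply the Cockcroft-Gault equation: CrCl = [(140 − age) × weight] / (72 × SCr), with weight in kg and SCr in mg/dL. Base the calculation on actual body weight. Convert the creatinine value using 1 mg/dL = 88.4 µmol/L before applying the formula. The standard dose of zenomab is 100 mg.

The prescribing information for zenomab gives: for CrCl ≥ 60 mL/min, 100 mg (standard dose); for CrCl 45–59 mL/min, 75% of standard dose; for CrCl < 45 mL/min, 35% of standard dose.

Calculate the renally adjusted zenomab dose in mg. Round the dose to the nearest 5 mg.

75 mg

SCr = 182 / 88.4 = 2.059 mg/dL
CrCl = (140 − 67) × 96.9 / (72 × 2.059) = 7073.7 / 148.25 ≈ 47.7 mL/min
CrCl ≈ 48 mL/min → bracket 45–59 mL/min.
75% of 100 mg = 75 mg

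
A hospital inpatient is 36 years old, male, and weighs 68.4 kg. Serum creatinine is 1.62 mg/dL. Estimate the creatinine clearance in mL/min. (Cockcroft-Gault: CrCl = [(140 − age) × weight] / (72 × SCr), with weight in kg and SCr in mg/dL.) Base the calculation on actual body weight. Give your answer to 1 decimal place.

CrCl = (140 − 36) × 68.4 / (72 × 1.62) = 7113.6 / 116.64 ≈ 61.0 mL/min

61.0 mL/min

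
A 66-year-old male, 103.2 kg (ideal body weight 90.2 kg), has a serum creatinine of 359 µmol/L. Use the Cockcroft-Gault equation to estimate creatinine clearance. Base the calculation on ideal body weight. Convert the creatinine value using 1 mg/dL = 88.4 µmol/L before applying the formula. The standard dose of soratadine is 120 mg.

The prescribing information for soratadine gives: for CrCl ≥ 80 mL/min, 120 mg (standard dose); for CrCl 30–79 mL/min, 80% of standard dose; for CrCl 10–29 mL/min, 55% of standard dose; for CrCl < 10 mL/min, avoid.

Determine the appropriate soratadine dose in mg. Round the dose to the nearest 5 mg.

SCr = 359 / 88.4 = 4.061 mg/dL
CrCl = (140 − 66) × 90.2 / (72 × 4.061) = 6674.8 / 292.39 ≈ 22.8 mL/min
CrCl ≈ 23 mL/min → bracket 10–29 mL/min.
55% of 120 mg = 66 mg → 65 mg

65 mg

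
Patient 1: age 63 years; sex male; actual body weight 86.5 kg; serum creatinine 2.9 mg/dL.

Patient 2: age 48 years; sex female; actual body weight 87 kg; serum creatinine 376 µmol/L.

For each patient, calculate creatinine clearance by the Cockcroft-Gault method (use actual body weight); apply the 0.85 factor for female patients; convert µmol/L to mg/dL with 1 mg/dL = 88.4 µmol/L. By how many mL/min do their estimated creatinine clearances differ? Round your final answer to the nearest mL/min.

10 mL/min

Patient 1: CrCl = (140 − 63) × 86.5 / (72 × 2.9) = 6660.5 / 208.80 ≈ 31.9 mL/min
Patient 2: SCr = 376 / 88.4 = 4.253 mg/dL
Patient 2: CrCl = (140 − 48) × 87 / (72 × 4.253) × 0.85 = 8004.0 / 306.22 × 0.85 ≈ 22.2 mL/min
|31.9 − 22.2| = 9.7 mL/min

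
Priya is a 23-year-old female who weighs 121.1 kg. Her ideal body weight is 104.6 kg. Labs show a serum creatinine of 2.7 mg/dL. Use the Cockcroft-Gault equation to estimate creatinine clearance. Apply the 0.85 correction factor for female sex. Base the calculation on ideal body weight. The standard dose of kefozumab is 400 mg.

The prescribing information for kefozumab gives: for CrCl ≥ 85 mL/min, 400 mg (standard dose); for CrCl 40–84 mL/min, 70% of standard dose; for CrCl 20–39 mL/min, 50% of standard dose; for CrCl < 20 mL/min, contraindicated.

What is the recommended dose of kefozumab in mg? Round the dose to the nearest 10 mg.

CrCl = (140 − 23) × 104.6 / (72 × 2.7) × 0.85 = 12238.2 / 194.40 × 0.85 ≈ 53.5 mL/min
CrCl ≈ 54 mL/min → bracket 40–84 mL/min.
70% of 400 mg = 280 mg

280 mg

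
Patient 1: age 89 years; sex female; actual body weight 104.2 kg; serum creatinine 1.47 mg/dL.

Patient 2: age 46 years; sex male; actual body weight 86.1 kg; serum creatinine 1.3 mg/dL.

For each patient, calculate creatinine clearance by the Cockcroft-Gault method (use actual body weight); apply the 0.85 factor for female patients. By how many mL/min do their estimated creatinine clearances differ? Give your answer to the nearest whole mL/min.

44 mL/min

Patient 1: CrCl = (140 − 89) × 104.2 / (72 × 1.47) × 0.85 = 5314.2 / 105.84 × 0.85 ≈ 42.7 mL/min
Patient 2: CrCl = (140 − 46) × 86.1 / (72 × 1.3) = 8093.4 / 93.60 ≈ 86.5 mL/min
|42.7 − 86.5| = 43.8 mL/min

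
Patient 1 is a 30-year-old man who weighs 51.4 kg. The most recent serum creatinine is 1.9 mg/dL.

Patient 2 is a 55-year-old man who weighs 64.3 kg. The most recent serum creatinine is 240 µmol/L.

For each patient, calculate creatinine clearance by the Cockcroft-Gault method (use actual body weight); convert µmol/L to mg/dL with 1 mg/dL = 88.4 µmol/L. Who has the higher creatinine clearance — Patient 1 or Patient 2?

Patient 1

Patient 1: CrCl = (140 − 30) × 51.4 / (72 × 1.9) = 5654.0 / 136.80 ≈ 41.3 mL/min
Patient 2: SCr = 240 / 88.4 = 2.715 mg/dL
Patient 2: CrCl = (140 − 55) × 64.3 / (72 × 2.715) = 5465.5 / 195.48 ≈ 28.0 mL/min
41.3 vs 28.0 mL/min → Patient 1 is higher.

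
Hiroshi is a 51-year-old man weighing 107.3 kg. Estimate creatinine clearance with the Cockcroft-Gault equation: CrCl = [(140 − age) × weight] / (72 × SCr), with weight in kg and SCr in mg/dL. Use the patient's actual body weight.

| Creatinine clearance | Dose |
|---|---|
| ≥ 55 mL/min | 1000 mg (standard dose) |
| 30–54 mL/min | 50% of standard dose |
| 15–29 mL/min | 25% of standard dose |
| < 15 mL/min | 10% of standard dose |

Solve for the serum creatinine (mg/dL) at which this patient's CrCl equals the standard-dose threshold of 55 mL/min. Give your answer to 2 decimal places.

Standard dose requires CrCl ≥ 55 mL/min.
Set (140 − 51) × 107.3 / (72 × SCr) = 55
SCr = (140 − 51) × 107.3 / (72 × 55) = 2.412 mg/dL

2.41 mg/dL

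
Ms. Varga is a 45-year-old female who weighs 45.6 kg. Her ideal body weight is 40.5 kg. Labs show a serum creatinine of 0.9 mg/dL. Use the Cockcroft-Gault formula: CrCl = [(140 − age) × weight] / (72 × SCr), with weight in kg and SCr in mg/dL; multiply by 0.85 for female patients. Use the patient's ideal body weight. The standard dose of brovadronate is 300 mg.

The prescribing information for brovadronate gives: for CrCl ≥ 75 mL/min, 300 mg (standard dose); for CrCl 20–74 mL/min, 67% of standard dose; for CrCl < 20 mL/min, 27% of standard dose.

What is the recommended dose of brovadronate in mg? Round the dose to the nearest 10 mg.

200 mg

CrCl = (140 − 45) × 40.5 / (72 × 0.9) × 0.85 = 3847.5 / 64.80 × 0.85 ≈ 50.5 mL/min
CrCl ≈ 50 mL/min → bracket 20–74 mL/min.
67% of 300 mg = 201 mg → 200 mg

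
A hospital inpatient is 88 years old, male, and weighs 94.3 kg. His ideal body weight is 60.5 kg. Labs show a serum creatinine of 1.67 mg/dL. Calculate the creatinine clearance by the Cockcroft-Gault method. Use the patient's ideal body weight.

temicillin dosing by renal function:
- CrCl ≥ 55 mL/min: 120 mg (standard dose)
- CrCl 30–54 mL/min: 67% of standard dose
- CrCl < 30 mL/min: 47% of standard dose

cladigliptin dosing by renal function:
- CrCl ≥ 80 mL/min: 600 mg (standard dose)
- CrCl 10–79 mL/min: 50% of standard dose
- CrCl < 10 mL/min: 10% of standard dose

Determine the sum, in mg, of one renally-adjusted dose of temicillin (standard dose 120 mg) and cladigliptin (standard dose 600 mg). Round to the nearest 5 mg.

355 mg

CrCl = (140 − 88) × 60.5 / (72 × 1.67) = 3146.0 / 120.24 ≈ 26.2 mL/min
CrCl ≈ 26 mL/min.
temicillin: < 30 mL/min → 47% of 120 mg = 56.4 mg.
cladigliptin: 10–79 mL/min → 50% of 600 mg = 300 mg.
Total = 56.4 + 300 = 356.4 mg.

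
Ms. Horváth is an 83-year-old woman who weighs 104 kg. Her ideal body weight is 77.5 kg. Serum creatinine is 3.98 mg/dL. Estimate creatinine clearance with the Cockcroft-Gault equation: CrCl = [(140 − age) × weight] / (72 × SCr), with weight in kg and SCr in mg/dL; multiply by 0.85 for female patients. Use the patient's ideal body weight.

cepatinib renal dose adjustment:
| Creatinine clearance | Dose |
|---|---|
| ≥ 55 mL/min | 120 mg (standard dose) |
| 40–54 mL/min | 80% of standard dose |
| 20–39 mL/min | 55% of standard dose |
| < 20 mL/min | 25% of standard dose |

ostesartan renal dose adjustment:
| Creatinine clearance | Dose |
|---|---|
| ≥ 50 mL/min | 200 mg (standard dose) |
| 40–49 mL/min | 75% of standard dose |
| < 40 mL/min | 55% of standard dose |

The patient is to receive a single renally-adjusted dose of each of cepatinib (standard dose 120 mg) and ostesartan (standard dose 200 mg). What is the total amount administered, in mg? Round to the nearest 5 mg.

140 mg

CrCl = (140 − 83) × 77.5 / (72 × 3.98) × 0.85 = 4417.5 / 286.56 × 0.85 ≈ 13.1 mL/min
CrCl ≈ 13 mL/min.
cepatinib: < 20 mL/min → 25% of 120 mg = 30 mg.
ostesartan: < 40 mL/min → 55% of 200 mg = 110 mg.
Total = 30 + 110 = 140 mg.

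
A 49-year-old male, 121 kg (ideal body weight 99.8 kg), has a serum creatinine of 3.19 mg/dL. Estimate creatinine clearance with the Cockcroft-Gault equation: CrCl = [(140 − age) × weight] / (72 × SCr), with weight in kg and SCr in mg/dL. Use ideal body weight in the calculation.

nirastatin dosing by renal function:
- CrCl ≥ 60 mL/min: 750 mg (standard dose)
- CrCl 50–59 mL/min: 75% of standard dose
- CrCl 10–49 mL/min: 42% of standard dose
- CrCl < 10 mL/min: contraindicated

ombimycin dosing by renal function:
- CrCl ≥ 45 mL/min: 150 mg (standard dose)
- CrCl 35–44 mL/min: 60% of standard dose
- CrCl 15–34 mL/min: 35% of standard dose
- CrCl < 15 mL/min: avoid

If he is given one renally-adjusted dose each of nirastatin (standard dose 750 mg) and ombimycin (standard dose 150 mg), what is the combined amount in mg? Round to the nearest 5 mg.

405 mg

CrCl = (140 − 49) × 99.8 / (72 × 3.19) = 9081.8 / 229.68 ≈ 39.5 mL/min
CrCl ≈ 40 mL/min.
nirastatin: 10–49 mL/min → 42% of 750 mg = 315 mg.
ombimycin: 35–44 mL/min → 60% of 150 mg = 90 mg.
Total = 315 + 90 = 405 mg.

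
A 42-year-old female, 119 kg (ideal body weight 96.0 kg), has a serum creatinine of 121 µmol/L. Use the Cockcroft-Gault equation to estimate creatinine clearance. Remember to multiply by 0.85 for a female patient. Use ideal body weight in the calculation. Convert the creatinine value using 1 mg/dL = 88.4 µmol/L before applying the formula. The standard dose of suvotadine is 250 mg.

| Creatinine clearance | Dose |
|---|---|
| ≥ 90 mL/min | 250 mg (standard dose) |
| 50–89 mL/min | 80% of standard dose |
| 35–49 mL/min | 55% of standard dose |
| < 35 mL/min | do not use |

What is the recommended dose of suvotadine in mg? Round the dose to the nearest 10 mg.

SCr = 121 / 88.4 = 1.369 mg/dL
CrCl = (140 − 42) × 96 / (72 × 1.369) × 0.85 = 9408.0 / 98.57 × 0.85 ≈ 81.1 mL/min
CrCl ≈ 81 mL/min → bracket 50–89 mL/min.
80% of 250 mg = 200 mg

200 mg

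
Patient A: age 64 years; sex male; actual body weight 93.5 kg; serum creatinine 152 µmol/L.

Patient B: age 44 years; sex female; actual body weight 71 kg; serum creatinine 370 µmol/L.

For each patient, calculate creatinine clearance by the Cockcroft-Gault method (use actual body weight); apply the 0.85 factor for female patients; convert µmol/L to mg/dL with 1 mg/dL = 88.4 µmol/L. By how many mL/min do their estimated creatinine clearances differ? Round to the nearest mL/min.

Patient A: SCr = 152 / 88.4 = 1.719 mg/dL
Patient A: CrCl = (140 − 64) × 93.5 / (72 × 1.719) = 7106.0 / 123.77 ≈ 57.4 mL/min
Patient B: SCr = 370 / 88.4 = 4.186 mg/dL
Patient B: CrCl = (140 − 44) × 71 / (72 × 4.186) × 0.85 = 6816.0 / 301.39 × 0.85 ≈ 19.2 mL/min
|57.4 − 19.2| = 38.2 mL/min

38 mL/min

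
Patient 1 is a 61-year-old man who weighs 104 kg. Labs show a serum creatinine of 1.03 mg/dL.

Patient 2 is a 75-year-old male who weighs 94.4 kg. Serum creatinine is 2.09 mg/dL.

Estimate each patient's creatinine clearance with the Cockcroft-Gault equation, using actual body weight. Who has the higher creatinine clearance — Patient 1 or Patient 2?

Patient 1: CrCl = (140 − 61) × 104 / (72 × 1.03) = 8216.0 / 74.16 ≈ 110.8 mL/min
Patient 2: CrCl = (140 − 75) × 94.4 / (72 × 2.09) = 6136.0 / 150.48 ≈ 40.8 mL/min
110.8 vs 40.8 mL/min → Patient 1 is higher.

Patient 1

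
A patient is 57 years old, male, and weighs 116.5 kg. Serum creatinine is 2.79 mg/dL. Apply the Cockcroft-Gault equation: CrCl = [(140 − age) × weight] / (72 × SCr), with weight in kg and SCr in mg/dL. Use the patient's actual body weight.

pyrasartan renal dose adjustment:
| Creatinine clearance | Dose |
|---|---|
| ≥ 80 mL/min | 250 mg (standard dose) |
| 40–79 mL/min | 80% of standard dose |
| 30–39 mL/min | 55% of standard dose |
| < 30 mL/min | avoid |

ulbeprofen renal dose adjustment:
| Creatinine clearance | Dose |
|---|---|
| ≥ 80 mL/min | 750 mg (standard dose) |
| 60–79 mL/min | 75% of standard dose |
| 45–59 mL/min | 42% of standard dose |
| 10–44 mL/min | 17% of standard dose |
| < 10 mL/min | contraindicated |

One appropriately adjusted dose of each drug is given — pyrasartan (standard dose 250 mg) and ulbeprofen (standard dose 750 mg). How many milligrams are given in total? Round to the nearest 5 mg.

515 mg

CrCl = (140 − 57) × 116.5 / (72 × 2.79) = 9669.5 / 200.88 ≈ 48.1 mL/min
CrCl ≈ 48 mL/min.
pyrasartan: 40–79 mL/min → 80% of 250 mg = 200 mg.
ulbeprofen: 45–59 mL/min → 42% of 750 mg = 315 mg.
Total = 200 + 315 = 515 mg.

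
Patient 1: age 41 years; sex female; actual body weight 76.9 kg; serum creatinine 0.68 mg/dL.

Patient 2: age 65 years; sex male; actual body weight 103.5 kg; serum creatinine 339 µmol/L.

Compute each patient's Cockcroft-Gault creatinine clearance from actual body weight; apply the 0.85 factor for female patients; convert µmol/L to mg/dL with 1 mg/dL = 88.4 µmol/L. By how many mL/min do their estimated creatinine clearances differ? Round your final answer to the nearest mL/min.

Patient 1: CrCl = (140 − 41) × 76.9 / (72 × 0.68) × 0.85 = 7613.1 / 48.96 × 0.85 ≈ 132.2 mL/min
Patient 2: SCr = 339 / 88.4 = 3.835 mg/dL
Patient 2: CrCl = (140 − 65) × 103.5 / (72 × 3.835) = 7762.5 / 276.12 ≈ 28.1 mL/min
|132.2 − 28.1| = 104.1 mL/min

104 mL/min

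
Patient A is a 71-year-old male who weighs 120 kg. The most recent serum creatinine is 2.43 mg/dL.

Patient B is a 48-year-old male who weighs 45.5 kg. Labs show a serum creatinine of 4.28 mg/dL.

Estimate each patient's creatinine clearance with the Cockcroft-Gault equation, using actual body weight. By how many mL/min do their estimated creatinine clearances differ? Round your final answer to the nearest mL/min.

Patient A: CrCl = (140 − 71) × 120 / (72 × 2.43) = 8280.0 / 174.96 ≈ 47.3 mL/min
Patient B: CrCl = (140 − 48) × 45.5 / (72 × 4.28) = 4186.0 / 308.16 ≈ 13.6 mL/min
|47.3 − 13.6| = 33.7 mL/min

34 mL/min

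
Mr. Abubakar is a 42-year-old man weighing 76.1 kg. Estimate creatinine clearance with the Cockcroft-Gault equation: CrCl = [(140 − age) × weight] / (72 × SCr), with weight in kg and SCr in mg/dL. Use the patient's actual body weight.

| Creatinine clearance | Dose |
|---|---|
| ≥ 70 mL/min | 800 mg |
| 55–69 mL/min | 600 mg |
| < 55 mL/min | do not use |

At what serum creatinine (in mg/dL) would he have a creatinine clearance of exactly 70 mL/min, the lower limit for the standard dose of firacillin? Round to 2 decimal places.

1.48 mg/dL

Standard dose requires CrCl ≥ 70 mL/min.
Set (140 − 42) × 76.1 / (72 × SCr) = 70
SCr = (140 − 42) × 76.1 / (72 × 70) = 1.480 mg/dL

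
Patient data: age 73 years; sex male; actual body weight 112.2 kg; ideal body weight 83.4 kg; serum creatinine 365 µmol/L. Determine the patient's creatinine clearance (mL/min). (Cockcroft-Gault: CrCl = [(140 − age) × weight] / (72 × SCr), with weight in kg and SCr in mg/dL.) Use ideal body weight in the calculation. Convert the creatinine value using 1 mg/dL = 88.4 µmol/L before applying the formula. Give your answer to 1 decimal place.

SCr = 365 / 88.4 = 4.129 mg/dL
CrCl = (140 − 73) × 83.4 / (72 × 4.129) = 5587.8 / 297.29 ≈ 18.8 mL/min

18.8 mL/min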